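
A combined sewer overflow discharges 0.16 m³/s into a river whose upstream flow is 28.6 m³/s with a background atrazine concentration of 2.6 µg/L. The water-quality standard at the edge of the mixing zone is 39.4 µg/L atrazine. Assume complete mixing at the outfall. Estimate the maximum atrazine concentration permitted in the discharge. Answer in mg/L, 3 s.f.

2.6 µg/L = 0.0026 mg/L.
39.4 µg/L = 0.0394 mg/L.
Mass balance: 0.0394·28.76 = 0.16·Cₑ + 28.6·0.0026.
Cₑ = (1.133 − 0.07436) / 0.16 = 6.617 mg/L.

6.62 mg/L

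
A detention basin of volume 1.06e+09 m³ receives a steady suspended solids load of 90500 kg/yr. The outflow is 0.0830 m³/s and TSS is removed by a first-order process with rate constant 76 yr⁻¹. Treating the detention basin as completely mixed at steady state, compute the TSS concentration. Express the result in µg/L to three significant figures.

1.12 µg/L

Outflow Q = 0.0830 m³/s × 3.156e+07 s/yr = 2.619e+06 m³/yr.
Steady-state CSTR mass balance: W = Q·C + k·V·C, so C = W/(Q + kV).
Q + kV = 2.619e+06 + 76·1.06e+09 = 8.056e+10 m³/yr.
C = 90500/8.056e+10 = 1.123e-06 kg/m³ = 0.001123 mg/L = 1.123 µg/L.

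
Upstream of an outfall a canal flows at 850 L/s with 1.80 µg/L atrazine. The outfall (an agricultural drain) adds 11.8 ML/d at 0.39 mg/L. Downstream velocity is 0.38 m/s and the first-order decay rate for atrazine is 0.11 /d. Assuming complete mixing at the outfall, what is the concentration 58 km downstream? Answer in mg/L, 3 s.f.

11.8 ML/d = 0.1366 m³/s.
850 L/s = 0.85 m³/s.
1.80 µg/L = 0.0018 mg/L.
After complete mixing, C₀ = (0.1366·0.39 + 0.85·0.0018) / 0.9866 = 0.05554 mg/L.
Travel time t = 5.8e+04 m / 0.38 m/s = 1.526e+05 s = 1.767 d.
C = 0.05554·exp(−0.11·1.767) = 0.05554·0.8234 = 0.04573 mg/L.

0.0457 mg/L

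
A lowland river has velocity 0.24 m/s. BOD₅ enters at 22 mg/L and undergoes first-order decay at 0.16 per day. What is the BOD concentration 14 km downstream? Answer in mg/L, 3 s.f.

Travel time t = 14 km / 0.24 m/s = 1.4e+04/0.24 = 5.833e+04 s = 0.6752 d.
First-order decay: C = 22·exp(−0.16·0.6752) = 22·0.8976 = 19.75 mg/L.

19.7 mg/L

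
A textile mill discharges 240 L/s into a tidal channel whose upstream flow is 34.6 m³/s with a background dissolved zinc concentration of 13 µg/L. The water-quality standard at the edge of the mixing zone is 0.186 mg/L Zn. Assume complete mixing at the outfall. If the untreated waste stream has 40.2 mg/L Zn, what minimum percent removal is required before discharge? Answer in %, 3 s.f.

240 L/s = 0.24 m³/s.
13 µg/L = 0.013 mg/L.
Mass balance: 0.186·34.84 = 0.24·Cₑ + 34.6·0.013.
Cₑ = (6.48 − 0.4498) / 0.24 = 25.13 mg/L.
Required removal = 1 − 25.13/40.2 = 37.5 %.

37.5 %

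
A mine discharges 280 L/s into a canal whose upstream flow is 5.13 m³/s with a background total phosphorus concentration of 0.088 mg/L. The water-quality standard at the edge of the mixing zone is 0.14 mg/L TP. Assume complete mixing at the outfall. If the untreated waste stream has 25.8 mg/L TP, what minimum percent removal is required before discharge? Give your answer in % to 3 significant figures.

95.8 %

280 L/s = 0.28 m³/s.
Mass balance: 0.14·5.41 = 0.28·Cₑ + 5.13·0.088.
Cₑ = (0.7574 − 0.4514) / 0.28 = 1.093 mg/L.
Required removal = 1 − 1.093/25.8 = 95.76 %.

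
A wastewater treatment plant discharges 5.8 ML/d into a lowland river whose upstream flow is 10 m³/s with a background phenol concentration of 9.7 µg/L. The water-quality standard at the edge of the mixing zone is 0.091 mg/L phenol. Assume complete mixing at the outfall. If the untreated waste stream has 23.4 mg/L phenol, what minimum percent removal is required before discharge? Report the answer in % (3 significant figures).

5.8 ML/d = 0.06713 m³/s.
9.7 µg/L = 0.0097 mg/L.
Mass balance: 0.091·10.07 = 0.06713·Cₑ + 10·0.0097.
Cₑ = (0.9161 − 0.097) / 0.06713 = 12.2 mg/L.
Required removal = 1 − 12.2/23.4 = 47.86 %.

47.9 %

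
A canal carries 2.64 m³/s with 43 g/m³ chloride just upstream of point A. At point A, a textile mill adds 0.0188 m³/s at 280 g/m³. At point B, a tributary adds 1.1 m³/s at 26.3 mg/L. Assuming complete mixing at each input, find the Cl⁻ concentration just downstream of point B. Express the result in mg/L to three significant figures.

After input A: C = (2.64·43 + 0.0188·280) / 2.659 = 44.68 mg/L.
After input B: C = (2.659·44.68 + 1.1·26.3) / 3.759 = 39.3 mg/L.

39.3 mg/L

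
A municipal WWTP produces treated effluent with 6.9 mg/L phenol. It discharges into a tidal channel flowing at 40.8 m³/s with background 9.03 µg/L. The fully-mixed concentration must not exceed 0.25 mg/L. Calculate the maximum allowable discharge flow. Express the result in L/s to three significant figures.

9.03 µg/L = 0.00903 mg/L.
Mass balance at complete mixing: C_std·(Q_w + Q_r) = Q_w·C_e + Q_r·C_b.
Rearranging, Q_w = Q_r·(C_std − C_b)/(C_e − C_std) = 40.8·(0.25 − 0.00903) / (6.9 − 0.25) = 1.478 m³/s.
= 1478 L/s.

1480 L/s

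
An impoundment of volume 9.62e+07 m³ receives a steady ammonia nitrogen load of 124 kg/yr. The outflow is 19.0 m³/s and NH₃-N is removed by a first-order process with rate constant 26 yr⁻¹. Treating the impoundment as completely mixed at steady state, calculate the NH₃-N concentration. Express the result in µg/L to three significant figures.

Outflow Q = 19.0 m³/s × 3.156e+07 s/yr = 5.996e+08 m³/yr.
Steady-state CSTR mass balance: W = Q·C + k·V·C, so C = W/(Q + kV).
Q + kV = 5.996e+08 + 26·9.62e+07 = 3.101e+09 m³/yr.
C = 124/3.101e+09 = 3.999e-08 kg/m³ = 3.999e-05 mg/L = 0.03999 µg/L.

0.0400 µg/L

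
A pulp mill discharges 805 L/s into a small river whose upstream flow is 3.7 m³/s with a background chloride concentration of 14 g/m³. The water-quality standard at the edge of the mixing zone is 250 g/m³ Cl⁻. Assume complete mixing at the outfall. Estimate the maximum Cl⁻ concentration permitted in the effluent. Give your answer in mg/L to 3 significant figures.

1330 mg/L

805 L/s = 0.805 m³/s.
Mass balance: 250·4.505 = 0.805·Cₑ + 3.7·14.
Cₑ = (1126 − 51.8) / 0.805 = 1335 mg/L.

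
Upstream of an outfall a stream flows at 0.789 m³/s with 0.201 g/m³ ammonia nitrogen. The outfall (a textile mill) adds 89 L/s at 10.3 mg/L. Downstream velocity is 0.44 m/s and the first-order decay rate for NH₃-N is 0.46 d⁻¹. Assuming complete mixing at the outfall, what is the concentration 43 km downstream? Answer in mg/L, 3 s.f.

0.728 mg/L

89 L/s = 0.089 m³/s.
After complete mixing, C₀ = (0.089·10.3 + 0.789·0.201) / 0.878 = 1.225 mg/L.
Travel time t = 4.3e+04 m / 0.44 m/s = 9.773e+04 s = 1.131 d.
C = 1.225·exp(−0.46·1.131) = 1.225·0.5943 = 0.7279 mg/L.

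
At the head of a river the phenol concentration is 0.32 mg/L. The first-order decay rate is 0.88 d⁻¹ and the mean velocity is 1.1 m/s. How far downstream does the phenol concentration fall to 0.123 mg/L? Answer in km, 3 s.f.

From C = C₀·e^(−kt), t = ln(C₀/C)/k = ln(0.32/0.123)/0.88 = 0.9561/0.88 = 1.087 d.
Distance = v·t = 1.1 m/s × 9.388e+04 s = 1.033e+05 m = 103.3 km.

103 km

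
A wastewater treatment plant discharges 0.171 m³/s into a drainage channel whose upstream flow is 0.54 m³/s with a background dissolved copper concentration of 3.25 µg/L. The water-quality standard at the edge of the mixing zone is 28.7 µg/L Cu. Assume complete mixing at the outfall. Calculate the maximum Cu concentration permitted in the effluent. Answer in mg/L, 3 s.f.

0.109 mg/L

3.25 µg/L = 0.00325 mg/L.
28.7 µg/L = 0.0287 mg/L.
Mass balance: 0.0287·0.711 = 0.171·Cₑ + 0.54·0.00325.
Cₑ = (0.02041 − 0.001755) / 0.171 = 0.1091 mg/L.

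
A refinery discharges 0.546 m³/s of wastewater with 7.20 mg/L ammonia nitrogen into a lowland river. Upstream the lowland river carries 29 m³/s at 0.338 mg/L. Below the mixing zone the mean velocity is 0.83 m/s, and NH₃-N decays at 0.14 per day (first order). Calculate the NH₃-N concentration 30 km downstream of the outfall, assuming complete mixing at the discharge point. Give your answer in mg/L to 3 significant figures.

After complete mixing, C₀ = (0.546·7.2 + 29·0.338) / 29.55 = 0.4648 mg/L.
Travel time t = 3e+04 m / 0.83 m/s = 3.614e+04 s = 0.4183 d.
C = 0.4648·exp(−0.14·0.4183) = 0.4648·0.9431 = 0.4384 mg/L.

0.438 mg/L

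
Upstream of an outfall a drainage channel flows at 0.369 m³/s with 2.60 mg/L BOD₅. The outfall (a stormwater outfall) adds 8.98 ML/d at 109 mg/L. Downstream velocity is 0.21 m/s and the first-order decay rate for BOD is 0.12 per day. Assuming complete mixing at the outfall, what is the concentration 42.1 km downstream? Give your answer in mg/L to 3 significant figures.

19.7 mg/L

8.98 ML/d = 0.1039 m³/s.
After complete mixing, C₀ = (0.1039·109 + 0.369·2.6) / 0.4729 = 25.98 mg/L.
Travel time t = 4.21e+04 m / 0.21 m/s = 2.005e+05 s = 2.32 d.
C = 25.98·exp(−0.12·2.32) = 25.98·0.757 = 19.67 mg/L.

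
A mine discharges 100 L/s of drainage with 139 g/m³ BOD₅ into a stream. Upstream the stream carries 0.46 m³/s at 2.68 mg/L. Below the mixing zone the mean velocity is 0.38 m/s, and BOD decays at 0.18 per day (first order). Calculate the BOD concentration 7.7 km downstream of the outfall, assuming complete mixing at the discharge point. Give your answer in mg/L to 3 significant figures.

25.9 mg/L

100 L/s = 0.1 m³/s.
After complete mixing, C₀ = (0.1·139 + 0.46·2.68) / 0.56 = 27.02 mg/L.
Travel time t = 7700 m / 0.38 m/s = 2.026e+04 s = 0.2345 d.
C = 27.02·exp(−0.18·0.2345) = 27.02·0.9587 = 25.91 mg/L.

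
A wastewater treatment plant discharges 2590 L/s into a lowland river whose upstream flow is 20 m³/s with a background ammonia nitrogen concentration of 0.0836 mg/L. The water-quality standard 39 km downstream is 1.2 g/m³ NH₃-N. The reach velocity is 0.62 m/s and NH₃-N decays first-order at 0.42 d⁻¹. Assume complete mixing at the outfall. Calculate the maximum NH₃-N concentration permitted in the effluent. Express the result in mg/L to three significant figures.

2590 L/s = 2.59 m³/s.
Travel time to the compliance point: t = 3.9e+04/0.62 = 6.29e+04 s = 0.728 d; decay factor exp(−0.42·0.728) = 0.7365.
So the concentration just after mixing may be at most 1.2/0.7365 = 1.629 mg/L.
Mass balance: 1.629·22.59 = 2.59·Cₑ + 20·0.0836.
Cₑ = (36.8 − 1.672) / 2.59 = 13.56 mg/L.

13.6 mg/L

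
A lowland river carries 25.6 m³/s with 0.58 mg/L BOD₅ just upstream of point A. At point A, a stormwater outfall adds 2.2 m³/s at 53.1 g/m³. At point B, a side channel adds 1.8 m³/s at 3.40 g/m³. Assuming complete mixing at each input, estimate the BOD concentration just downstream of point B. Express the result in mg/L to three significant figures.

After input A: C = (25.6·0.58 + 2.2·53.1) / 27.8 = 4.736 mg/L.
After input B: C = (27.8·4.736 + 1.8·3.4) / 29.6 = 4.655 mg/L.

4.66 mg/L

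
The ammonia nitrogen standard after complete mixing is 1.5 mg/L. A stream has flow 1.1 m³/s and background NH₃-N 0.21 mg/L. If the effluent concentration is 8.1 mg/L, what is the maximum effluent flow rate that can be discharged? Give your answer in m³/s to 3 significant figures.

Mass balance at complete mixing: C_std·(Q_w + Q_r) = Q_w·C_e + Q_r·C_b.
Rearranging, Q_w = Q_r·(C_std − C_b)/(C_e − C_std) = 1.1·(1.5 − 0.21) / (8.1 − 1.5) = 0.215 m³/s.

0.215 m³/s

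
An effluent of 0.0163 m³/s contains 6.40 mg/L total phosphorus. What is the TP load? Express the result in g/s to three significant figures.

0.104 g/s

Mass flux = Q·C = 0.0163 m³/s × 6.4 g/m³ = 0.1043 g/s.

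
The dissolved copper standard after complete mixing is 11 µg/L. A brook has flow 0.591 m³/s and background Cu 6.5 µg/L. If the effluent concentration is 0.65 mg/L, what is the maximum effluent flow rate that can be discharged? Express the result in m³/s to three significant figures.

6.5 µg/L = 0.0065 mg/L.
11 µg/L = 0.011 mg/L.
Mass balance at complete mixing: C_std·(Q_w + Q_r) = Q_w·C_e + Q_r·C_b.
Rearranging, Q_w = Q_r·(C_std − C_b)/(C_e − C_std) = 0.591·(0.011 − 0.0065) / (0.65 − 0.011) = 0.004162 m³/s.

0.00416 m³/s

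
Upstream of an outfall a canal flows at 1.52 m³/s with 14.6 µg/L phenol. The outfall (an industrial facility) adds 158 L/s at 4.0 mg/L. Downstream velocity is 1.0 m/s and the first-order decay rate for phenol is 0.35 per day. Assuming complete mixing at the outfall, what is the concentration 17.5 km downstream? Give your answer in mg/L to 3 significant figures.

158 L/s = 0.158 m³/s.
14.6 µg/L = 0.0146 mg/L.
After complete mixing, C₀ = (0.158·4 + 1.52·0.0146) / 1.678 = 0.3899 mg/L.
Travel time t = 1.75e+04 m / 1.0 m/s = 1.75e+04 s = 0.2025 d.
C = 0.3899·exp(−0.35·0.2025) = 0.3899·0.9316 = 0.3632 mg/L.

0.363 mg/L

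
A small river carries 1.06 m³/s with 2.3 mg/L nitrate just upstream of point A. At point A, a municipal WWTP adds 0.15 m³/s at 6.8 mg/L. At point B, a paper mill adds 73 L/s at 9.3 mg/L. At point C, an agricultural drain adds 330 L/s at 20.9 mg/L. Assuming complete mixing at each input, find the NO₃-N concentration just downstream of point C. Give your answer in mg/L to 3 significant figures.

6.84 mg/L

After input A: C = (1.06·2.3 + 0.15·6.8) / 1.21 = 2.858 mg/L.
73 L/s = 0.073 m³/s.
After input B: C = (1.21·2.858 + 0.073·9.3) / 1.283 = 3.224 mg/L.
330 L/s = 0.33 m³/s.
After input C: C = (1.283·3.224 + 0.33·20.9) / 1.613 = 6.841 mg/L.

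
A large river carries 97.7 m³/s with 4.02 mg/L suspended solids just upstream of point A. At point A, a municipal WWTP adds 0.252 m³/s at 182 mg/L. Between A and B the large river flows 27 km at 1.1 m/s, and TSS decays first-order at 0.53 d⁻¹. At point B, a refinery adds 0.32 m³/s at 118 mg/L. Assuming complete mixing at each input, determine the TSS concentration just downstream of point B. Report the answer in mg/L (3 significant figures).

After input A: C = (97.7·4.02 + 0.252·182) / 97.95 = 4.478 mg/L.
Over the 27 km reach to input B (t = 2.455e+04 s = 0.2841 d), decay gives C = 4.478·exp(−0.53·0.2841) = 3.852 mg/L.
After input B: C = (97.95·3.852 + 0.32·118) / 98.27 = 4.224 mg/L.

4.22 mg/L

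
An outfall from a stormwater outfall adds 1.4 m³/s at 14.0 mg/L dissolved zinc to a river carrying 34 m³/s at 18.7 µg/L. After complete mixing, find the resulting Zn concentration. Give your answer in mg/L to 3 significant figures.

18.7 µg/L = 0.0187 mg/L.
Flow-weighted mixing gives C = (1.4·14 + 34·0.0187) / (1.4 + 34) = 20.24/35.4 = 0.5716 mg/L.

0.572 mg/L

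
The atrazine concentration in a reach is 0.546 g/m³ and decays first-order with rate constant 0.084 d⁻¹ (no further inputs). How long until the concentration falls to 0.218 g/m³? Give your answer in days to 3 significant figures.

10.9 d

t = ln(C₀/C)/k = ln(0.546/0.218)/0.084 = 0.9181/0.084 = 10.93 d.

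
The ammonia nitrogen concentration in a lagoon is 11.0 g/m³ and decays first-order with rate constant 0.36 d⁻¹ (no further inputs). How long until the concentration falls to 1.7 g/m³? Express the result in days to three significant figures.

5.19 d

t = ln(C₀/C)/k = ln(11.0/1.7)/0.36 = 1.867/0.36 = 5.187 d.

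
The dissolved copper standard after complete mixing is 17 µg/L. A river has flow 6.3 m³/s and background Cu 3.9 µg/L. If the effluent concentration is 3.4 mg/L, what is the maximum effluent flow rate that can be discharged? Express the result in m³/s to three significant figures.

0.0244 m³/s

3.9 µg/L = 0.0039 mg/L.
17 µg/L = 0.017 mg/L.
Mass balance at complete mixing: C_std·(Q_w + Q_r) = Q_w·C_e + Q_r·C_b.
Rearranging, Q_w = Q_r·(C_std − C_b)/(C_e − C_std) = 6.3·(0.017 − 0.0039) / (3.4 − 0.017) = 0.0244 m³/s.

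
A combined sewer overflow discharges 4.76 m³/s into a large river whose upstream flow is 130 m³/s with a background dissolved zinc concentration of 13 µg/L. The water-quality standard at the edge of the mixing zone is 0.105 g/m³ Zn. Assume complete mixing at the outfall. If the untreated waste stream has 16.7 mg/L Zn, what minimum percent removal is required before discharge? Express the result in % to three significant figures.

13 µg/L = 0.013 mg/L.
Mass balance: 0.105·134.8 = 4.76·Cₑ + 130·0.013.
Cₑ = (14.15 − 1.69) / 4.76 = 2.618 mg/L.
Required removal = 1 − 2.618/16.7 = 84.33 %.

84.3 %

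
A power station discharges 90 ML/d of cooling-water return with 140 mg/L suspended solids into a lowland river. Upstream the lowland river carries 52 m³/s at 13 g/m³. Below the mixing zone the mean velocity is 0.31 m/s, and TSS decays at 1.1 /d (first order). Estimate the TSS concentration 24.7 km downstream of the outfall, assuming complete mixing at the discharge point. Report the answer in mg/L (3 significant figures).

90 ML/d = 1.042 m³/s.
After complete mixing, C₀ = (1.042·140 + 52·13) / 53.04 = 15.49 mg/L.
Travel time t = 2.47e+04 m / 0.31 m/s = 7.968e+04 s = 0.9222 d.
C = 15.49·exp(−1.1·0.9222) = 15.49·0.3626 = 5.618 mg/L.

5.62 mg/L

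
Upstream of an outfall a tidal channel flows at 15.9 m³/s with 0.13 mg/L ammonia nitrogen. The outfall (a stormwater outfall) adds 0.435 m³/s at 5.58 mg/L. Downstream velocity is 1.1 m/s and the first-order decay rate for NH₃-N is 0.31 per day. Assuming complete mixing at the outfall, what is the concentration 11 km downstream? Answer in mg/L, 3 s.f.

After complete mixing, C₀ = (0.435·5.58 + 15.9·0.13) / 16.34 = 0.2751 mg/L.
Travel time t = 1.1e+04 m / 1.1 m/s = 1e+04 s = 0.1157 d.
C = 0.2751·exp(−0.31·0.1157) = 0.2751·0.9648 = 0.2654 mg/L.

0.265 mg/L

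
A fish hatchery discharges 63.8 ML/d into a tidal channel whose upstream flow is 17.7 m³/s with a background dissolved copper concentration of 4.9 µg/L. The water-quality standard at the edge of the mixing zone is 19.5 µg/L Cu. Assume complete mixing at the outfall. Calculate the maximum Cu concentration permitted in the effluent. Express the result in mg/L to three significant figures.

63.8 ML/d = 0.7384 m³/s.
4.9 µg/L = 0.0049 mg/L.
19.5 µg/L = 0.0195 mg/L.
Mass balance: 0.0195·18.44 = 0.7384·Cₑ + 17.7·0.0049.
Cₑ = (0.3595 − 0.08673) / 0.7384 = 0.3695 mg/L.

0.369 mg/L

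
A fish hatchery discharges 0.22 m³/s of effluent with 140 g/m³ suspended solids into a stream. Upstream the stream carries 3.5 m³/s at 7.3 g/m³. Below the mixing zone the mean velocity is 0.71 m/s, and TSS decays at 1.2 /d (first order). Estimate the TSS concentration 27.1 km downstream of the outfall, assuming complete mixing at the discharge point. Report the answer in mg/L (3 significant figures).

8.91 mg/L

After complete mixing, C₀ = (0.22·140 + 3.5·7.3) / 3.72 = 15.15 mg/L.
Travel time t = 2.71e+04 m / 0.71 m/s = 3.817e+04 s = 0.4418 d.
C = 15.15·exp(−1.2·0.4418) = 15.15·0.5885 = 8.915 mg/L.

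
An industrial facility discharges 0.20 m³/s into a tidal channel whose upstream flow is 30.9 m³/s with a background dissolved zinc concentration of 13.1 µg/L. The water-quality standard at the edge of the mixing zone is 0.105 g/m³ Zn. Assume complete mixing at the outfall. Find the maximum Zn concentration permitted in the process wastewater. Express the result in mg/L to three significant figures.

13.1 µg/L = 0.0131 mg/L.
Mass balance: 0.105·31.1 = 0.2·Cₑ + 30.9·0.0131.
Cₑ = (3.265 − 0.4048) / 0.2 = 14.3 mg/L.

14.3 mg/L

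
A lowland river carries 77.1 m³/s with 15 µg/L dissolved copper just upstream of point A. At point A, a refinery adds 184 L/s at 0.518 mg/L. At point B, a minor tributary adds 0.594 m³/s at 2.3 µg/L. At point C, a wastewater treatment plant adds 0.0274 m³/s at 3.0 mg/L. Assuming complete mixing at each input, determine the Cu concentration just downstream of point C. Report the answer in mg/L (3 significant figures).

0.0171 mg/L

15 µg/L = 0.015 mg/L.
184 L/s = 0.184 m³/s.
After input A: C = (77.1·0.015 + 0.184·0.518) / 77.28 = 0.0162 mg/L.
2.3 µg/L = 0.0023 mg/L.
After input B: C = (77.28·0.0162 + 0.594·0.0023) / 77.88 = 0.01609 mg/L.
After input C: C = (77.88·0.01609 + 0.0274·3) / 77.91 = 0.01714 mg/L.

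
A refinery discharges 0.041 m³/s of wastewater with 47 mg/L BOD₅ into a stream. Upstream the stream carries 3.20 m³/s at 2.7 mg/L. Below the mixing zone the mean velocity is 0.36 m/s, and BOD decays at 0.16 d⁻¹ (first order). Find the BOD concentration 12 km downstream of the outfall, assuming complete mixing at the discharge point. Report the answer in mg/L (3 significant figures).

After complete mixing, C₀ = (0.041·47 + 3.2·2.7) / 3.241 = 3.26 mg/L.
Travel time t = 1.2e+04 m / 0.36 m/s = 3.333e+04 s = 0.3858 d.
C = 3.26·exp(−0.16·0.3858) = 3.26·0.9401 = 3.065 mg/L.

3.07 mg/L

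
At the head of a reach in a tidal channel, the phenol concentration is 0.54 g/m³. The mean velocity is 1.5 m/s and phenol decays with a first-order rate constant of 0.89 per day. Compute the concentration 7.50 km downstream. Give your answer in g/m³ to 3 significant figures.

Travel time t = 7.50 km / 1.5 m/s = 7500/1.5 = 5000 s = 0.05787 d.
First-order decay: C = 0.54·exp(−0.89·0.05787) = 0.54·0.9498 = 0.5129 g/m³.

0.513 g/m³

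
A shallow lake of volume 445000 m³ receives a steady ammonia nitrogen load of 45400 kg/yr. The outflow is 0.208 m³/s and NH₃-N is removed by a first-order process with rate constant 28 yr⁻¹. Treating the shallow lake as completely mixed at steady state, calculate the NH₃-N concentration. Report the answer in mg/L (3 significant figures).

Outflow Q = 0.208 m³/s × 3.156e+07 s/yr = 6.564e+06 m³/yr.
Steady-state CSTR mass balance: W = Q·C + k·V·C, so C = W/(Q + kV).
Q + kV = 6.564e+06 + 28·445000 = 1.902e+07 m³/yr.
C = 45400/1.902e+07 = 0.002386 kg/m³ = 2.386 mg/L.

2.39 mg/L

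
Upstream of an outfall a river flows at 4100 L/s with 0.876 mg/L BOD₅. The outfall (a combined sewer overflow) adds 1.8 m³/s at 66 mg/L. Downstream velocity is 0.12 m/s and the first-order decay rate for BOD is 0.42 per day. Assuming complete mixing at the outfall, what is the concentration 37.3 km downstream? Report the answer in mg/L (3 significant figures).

4.58 mg/L

4100 L/s = 4.1 m³/s.
After complete mixing, C₀ = (1.8·66 + 4.1·0.876) / 5.9 = 20.74 mg/L.
Travel time t = 3.73e+04 m / 0.12 m/s = 3.108e+05 s = 3.598 d.
C = 20.74·exp(−0.42·3.598) = 20.74·0.2207 = 4.578 mg/L.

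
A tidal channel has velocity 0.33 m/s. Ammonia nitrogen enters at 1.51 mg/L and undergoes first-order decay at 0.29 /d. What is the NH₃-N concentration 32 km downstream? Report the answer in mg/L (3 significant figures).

Travel time t = 32 km / 0.33 m/s = 3.2e+04/0.33 = 9.697e+04 s = 1.122 d.
First-order decay: C = 1.51·exp(−0.29·1.122) = 1.51·0.7222 = 1.09 mg/L.

1.09 mg/L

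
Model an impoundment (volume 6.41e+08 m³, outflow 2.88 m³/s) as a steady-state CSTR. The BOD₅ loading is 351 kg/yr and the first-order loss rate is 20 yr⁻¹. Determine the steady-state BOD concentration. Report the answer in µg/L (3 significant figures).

Outflow Q = 2.88 m³/s × 3.156e+07 s/yr = 9.089e+07 m³/yr.
Steady-state CSTR mass balance: W = Q·C + k·V·C, so C = W/(Q + kV).
Q + kV = 9.089e+07 + 20·6.41e+08 = 1.291e+10 m³/yr.
C = 351/1.291e+10 = 2.719e-08 kg/m³ = 2.719e-05 mg/L = 0.02719 µg/L.

0.0272 µg/L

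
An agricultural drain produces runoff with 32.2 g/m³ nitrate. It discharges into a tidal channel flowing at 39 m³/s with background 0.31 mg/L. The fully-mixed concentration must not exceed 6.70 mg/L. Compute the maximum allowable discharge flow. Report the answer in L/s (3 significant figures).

Mass balance at complete mixing: C_std·(Q_w + Q_r) = Q_w·C_e + Q_r·C_b.
Rearranging, Q_w = Q_r·(C_std − C_b)/(C_e − C_std) = 39·(6.7 − 0.31) / (32.2 − 6.7) = 9.773 m³/s.
= 9773 L/s.

9770 L/s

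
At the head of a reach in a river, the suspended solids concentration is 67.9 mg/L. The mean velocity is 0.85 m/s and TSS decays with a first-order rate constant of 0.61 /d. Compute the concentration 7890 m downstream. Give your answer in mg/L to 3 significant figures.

63.6 mg/L

Travel time t = 7890 m / 0.85 m/s = 7890/0.85 = 9282 s = 0.1074 d.
First-order decay: C = 67.9·exp(−0.61·0.1074) = 67.9·0.9366 = 63.59 mg/L.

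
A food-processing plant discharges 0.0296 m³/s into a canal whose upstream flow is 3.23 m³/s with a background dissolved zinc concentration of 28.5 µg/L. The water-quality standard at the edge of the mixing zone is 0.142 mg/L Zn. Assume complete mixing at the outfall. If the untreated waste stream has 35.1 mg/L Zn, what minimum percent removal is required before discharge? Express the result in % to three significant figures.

64.3 %

28.5 µg/L = 0.0285 mg/L.
Mass balance: 0.142·3.26 = 0.0296·Cₑ + 3.23·0.0285.
Cₑ = (0.4629 − 0.09205) / 0.0296 = 12.53 mg/L.
Required removal = 1 − 12.53/35.1 = 64.31 %.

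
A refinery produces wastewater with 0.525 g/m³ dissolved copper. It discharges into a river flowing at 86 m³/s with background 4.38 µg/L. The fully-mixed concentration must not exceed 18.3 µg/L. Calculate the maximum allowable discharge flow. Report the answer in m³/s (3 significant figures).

2.36 m³/s

4.38 µg/L = 0.00438 mg/L.
18.3 µg/L = 0.0183 mg/L.
Mass balance at complete mixing: C_std·(Q_w + Q_r) = Q_w·C_e + Q_r·C_b.
Rearranging, Q_w = Q_r·(C_std − C_b)/(C_e − C_std) = 86·(0.0183 − 0.00438) / (0.525 − 0.0183) = 2.363 m³/s.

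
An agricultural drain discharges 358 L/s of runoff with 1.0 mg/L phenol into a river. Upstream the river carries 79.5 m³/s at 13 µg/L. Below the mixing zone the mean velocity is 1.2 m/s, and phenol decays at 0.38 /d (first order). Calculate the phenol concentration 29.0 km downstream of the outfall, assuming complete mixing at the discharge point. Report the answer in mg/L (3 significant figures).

0.0157 mg/L

358 L/s = 0.358 m³/s.
13 µg/L = 0.013 mg/L.
After complete mixing, C₀ = (0.358·1 + 79.5·0.013) / 79.86 = 0.01742 mg/L.
Travel time t = 2.9e+04 m / 1.2 m/s = 2.417e+04 s = 0.2797 d.
C = 0.01742·exp(−0.38·0.2797) = 0.01742·0.8992 = 0.01567 mg/L.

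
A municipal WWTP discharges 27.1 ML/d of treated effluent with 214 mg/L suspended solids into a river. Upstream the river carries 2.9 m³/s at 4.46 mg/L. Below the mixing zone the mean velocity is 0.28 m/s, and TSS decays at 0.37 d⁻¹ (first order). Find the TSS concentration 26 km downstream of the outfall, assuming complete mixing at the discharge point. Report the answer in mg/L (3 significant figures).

27.1 ML/d = 0.3137 m³/s.
After complete mixing, C₀ = (0.3137·214 + 2.9·4.46) / 3.214 = 24.91 mg/L.
Travel time t = 2.6e+04 m / 0.28 m/s = 9.286e+04 s = 1.075 d.
C = 24.91·exp(−0.37·1.075) = 24.91·0.6719 = 16.74 mg/L.

16.7 mg/L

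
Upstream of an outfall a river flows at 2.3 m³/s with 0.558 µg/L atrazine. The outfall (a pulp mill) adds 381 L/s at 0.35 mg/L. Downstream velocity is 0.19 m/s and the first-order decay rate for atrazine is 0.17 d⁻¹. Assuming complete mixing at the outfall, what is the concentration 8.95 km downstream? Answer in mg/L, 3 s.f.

381 L/s = 0.381 m³/s.
0.558 µg/L = 0.000558 mg/L.
After complete mixing, C₀ = (0.381·0.35 + 2.3·0.000558) / 2.681 = 0.05022 mg/L.
Travel time t = 8950 m / 0.19 m/s = 4.711e+04 s = 0.5452 d.
C = 0.05022·exp(−0.17·0.5452) = 0.05022·0.9115 = 0.04577 mg/L.

0.0458 mg/L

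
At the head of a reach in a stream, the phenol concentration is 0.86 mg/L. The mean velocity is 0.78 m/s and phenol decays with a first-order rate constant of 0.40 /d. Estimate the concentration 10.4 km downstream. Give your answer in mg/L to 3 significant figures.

Travel time t = 10.4 km / 0.78 m/s = 1.04e+04/0.78 = 1.333e+04 s = 0.1543 d.
First-order decay: C = 0.86·exp(−0.40·0.1543) = 0.86·0.9401 = 0.8085 mg/L.

0.809 mg/L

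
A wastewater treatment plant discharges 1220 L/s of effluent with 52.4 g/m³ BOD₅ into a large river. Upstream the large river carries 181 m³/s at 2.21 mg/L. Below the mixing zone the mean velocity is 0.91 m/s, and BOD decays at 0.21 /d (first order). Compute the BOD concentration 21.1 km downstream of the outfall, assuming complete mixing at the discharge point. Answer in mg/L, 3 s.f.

1220 L/s = 1.22 m³/s.
After complete mixing, C₀ = (1.22·52.4 + 181·2.21) / 182.2 = 2.546 mg/L.
Travel time t = 2.11e+04 m / 0.91 m/s = 2.319e+04 s = 0.2684 d.
C = 2.546·exp(−0.21·0.2684) = 2.546·0.9452 = 2.407 mg/L.

2.41 mg/L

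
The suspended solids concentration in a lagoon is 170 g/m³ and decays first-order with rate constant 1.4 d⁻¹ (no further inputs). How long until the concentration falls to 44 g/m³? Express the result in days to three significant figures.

t = ln(C₀/C)/k = ln(170/44)/1.4 = 1.352/1.4 = 0.9654 d.

0.965 d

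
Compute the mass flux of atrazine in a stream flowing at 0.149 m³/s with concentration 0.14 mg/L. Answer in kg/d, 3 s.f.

Mass flux = Q·C = 0.149 m³/s × 0.14 g/m³ = 0.02086 g/s.
= 0.02086 g/s × 86.4 = 1.802 kg/d.

1.80 kg/d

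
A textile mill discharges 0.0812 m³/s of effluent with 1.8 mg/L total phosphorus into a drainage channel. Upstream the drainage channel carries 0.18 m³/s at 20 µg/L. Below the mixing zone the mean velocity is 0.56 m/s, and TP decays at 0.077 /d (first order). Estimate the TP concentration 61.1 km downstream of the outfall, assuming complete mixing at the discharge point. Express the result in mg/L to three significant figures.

20 µg/L = 0.02 mg/L.
After complete mixing, C₀ = (0.0812·1.8 + 0.18·0.02) / 0.2612 = 0.5734 mg/L.
Travel time t = 6.11e+04 m / 0.56 m/s = 1.091e+05 s = 1.263 d.
C = 0.5734·exp(−0.077·1.263) = 0.5734·0.9073 = 0.5202 mg/L.

0.520 mg/L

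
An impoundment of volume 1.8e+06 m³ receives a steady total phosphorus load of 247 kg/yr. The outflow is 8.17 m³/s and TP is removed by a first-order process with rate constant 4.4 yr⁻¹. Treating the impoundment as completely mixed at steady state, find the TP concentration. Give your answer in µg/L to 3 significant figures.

Outflow Q = 8.17 m³/s × 3.156e+07 s/yr = 2.578e+08 m³/yr.
Steady-state CSTR mass balance: W = Q·C + k·V·C, so C = W/(Q + kV).
Q + kV = 2.578e+08 + 4.4·1.8e+06 = 2.657e+08 m³/yr.
C = 247/2.657e+08 = 9.295e-07 kg/m³ = 0.0009295 mg/L = 0.9295 µg/L.

0.929 µg/L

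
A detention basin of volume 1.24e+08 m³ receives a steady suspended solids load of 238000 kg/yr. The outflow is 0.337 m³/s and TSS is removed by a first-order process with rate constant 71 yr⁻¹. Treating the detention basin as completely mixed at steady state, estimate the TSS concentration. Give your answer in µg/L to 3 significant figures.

27.0 µg/L

Outflow Q = 0.337 m³/s × 3.156e+07 s/yr = 1.063e+07 m³/yr.
Steady-state CSTR mass balance: W = Q·C + k·V·C, so C = W/(Q + kV).
Q + kV = 1.063e+07 + 71·1.24e+08 = 8.815e+09 m³/yr.
C = 238000/8.815e+09 = 2.7e-05 kg/m³ = 0.027 mg/L = 27 µg/L.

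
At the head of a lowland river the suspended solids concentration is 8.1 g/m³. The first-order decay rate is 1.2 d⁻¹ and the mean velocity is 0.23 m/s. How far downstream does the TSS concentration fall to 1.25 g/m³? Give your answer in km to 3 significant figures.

From C = C₀·e^(−kt), t = ln(C₀/C)/k = ln(8.1/1.25)/1.2 = 1.869/1.2 = 1.557 d.
Distance = v·t = 0.23 m/s × 1.345e+05 s = 3.095e+04 m = 30.95 km.

30.9 km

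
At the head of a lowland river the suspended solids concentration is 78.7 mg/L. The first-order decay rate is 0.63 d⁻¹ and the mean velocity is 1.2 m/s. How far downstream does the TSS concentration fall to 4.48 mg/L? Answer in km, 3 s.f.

From C = C₀·e^(−kt), t = ln(C₀/C)/k = ln(78.7/4.48)/0.63 = 2.866/0.63 = 4.549 d.
Distance = v·t = 1.2 m/s × 3.931e+05 s = 4.717e+05 m = 471.7 km.

472 km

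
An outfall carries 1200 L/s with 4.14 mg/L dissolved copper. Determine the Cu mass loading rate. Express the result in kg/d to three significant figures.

429 kg/d

1200 L/s = 1.2 m³/s.
Mass flux = Q·C = 1.2 m³/s × 4.14 g/m³ = 4.968 g/s.
= 4.968 g/s × 86.4 = 429.2 kg/d.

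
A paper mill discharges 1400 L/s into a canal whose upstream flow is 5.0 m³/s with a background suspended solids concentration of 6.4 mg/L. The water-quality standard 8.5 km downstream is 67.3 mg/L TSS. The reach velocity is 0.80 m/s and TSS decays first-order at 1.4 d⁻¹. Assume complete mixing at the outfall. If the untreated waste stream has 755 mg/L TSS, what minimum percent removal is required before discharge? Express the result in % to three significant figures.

54.6 %

1400 L/s = 1.4 m³/s.
Travel time to the compliance point: t = 8500/0.80 = 1.062e+04 s = 0.123 d; decay factor exp(−1.4·0.123) = 0.8418.
So the concentration just after mixing may be at most 67.3/0.8418 = 79.94 mg/L.
Mass balance: 79.94·6.4 = 1.4·Cₑ + 5·6.4.
Cₑ = (511.6 − 32) / 1.4 = 342.6 mg/L.
Required removal = 1 − 342.6/755 = 54.62 %.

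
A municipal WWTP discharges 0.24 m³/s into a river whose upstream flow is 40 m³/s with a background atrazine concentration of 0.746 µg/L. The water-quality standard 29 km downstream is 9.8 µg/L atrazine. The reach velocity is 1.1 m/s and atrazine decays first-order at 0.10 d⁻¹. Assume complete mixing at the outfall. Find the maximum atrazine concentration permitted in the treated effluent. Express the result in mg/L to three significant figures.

1.57 mg/L

0.746 µg/L = 0.000746 mg/L.
9.8 µg/L = 0.0098 mg/L.
Travel time to the compliance point: t = 2.9e+04/1.1 = 2.636e+04 s = 0.3051 d; decay factor exp(−0.10·0.3051) = 0.9699.
So the concentration just after mixing may be at most 0.0098/0.9699 = 0.0101 mg/L.
Mass balance: 0.0101·40.24 = 0.24·Cₑ + 40·0.000746.
Cₑ = (0.4066 − 0.02984) / 0.24 = 1.57 mg/L.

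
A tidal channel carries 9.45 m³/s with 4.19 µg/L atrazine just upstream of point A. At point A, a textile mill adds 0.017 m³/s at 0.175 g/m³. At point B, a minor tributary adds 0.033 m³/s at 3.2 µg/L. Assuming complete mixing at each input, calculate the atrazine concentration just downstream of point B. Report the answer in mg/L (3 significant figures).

4.19 µg/L = 0.00419 mg/L.
After input A: C = (9.45·0.00419 + 0.017·0.175) / 9.467 = 0.004497 mg/L.
3.2 µg/L = 0.0032 mg/L.
After input B: C = (9.467·0.004497 + 0.033·0.0032) / 9.5 = 0.004492 mg/L.

0.00449 mg/L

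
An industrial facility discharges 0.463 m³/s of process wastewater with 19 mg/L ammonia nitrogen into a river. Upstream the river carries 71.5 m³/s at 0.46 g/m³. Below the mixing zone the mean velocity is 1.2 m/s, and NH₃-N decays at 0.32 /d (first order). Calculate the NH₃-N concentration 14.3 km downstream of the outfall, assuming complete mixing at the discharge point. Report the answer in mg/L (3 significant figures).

0.554 mg/L

After complete mixing, C₀ = (0.463·19 + 71.5·0.46) / 71.96 = 0.5793 mg/L.
Travel time t = 1.43e+04 m / 1.2 m/s = 1.192e+04 s = 0.1379 d.
C = 0.5793·exp(−0.32·0.1379) = 0.5793·0.9568 = 0.5543 mg/L.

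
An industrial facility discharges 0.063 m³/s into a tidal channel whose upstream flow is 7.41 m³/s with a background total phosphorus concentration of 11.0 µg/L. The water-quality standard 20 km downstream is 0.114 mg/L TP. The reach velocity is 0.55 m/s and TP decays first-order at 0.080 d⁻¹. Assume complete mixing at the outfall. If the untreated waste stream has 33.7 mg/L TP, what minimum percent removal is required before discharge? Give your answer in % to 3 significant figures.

11.0 µg/L = 0.011 mg/L.
Travel time to the compliance point: t = 2e+04/0.55 = 3.636e+04 s = 0.4209 d; decay factor exp(−0.080·0.4209) = 0.9669.
So the concentration just after mixing may be at most 0.114/0.9669 = 0.1179 mg/L.
Mass balance: 0.1179·7.473 = 0.063·Cₑ + 7.41·0.011.
Cₑ = (0.8811 − 0.08151) / 0.063 = 12.69 mg/L.
Required removal = 1 − 12.69/33.7 = 62.34 %.

62.3 %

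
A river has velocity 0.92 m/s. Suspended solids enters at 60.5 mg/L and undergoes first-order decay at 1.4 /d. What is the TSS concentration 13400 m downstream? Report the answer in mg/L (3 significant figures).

47.8 mg/L

Travel time t = 13400 m / 0.92 m/s = 1.34e+04/0.92 = 1.457e+04 s = 0.1686 d.
First-order decay: C = 60.5·exp(−1.4·0.1686) = 60.5·0.7898 = 47.78 mg/L.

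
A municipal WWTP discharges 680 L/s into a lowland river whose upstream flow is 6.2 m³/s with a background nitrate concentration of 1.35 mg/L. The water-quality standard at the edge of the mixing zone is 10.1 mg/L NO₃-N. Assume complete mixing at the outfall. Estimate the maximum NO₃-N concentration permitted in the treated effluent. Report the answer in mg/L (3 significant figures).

89.9 mg/L

680 L/s = 0.68 m³/s.
Mass balance: 10.1·6.88 = 0.68·Cₑ + 6.2·1.35.
Cₑ = (69.49 − 8.37) / 0.68 = 89.88 mg/L.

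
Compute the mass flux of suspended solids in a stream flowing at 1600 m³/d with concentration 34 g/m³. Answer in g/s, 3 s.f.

0.630 g/s

1600 m³/d = 0.01852 m³/s.
Mass flux = Q·C = 0.01852 m³/s × 34 g/m³ = 0.6296 g/s.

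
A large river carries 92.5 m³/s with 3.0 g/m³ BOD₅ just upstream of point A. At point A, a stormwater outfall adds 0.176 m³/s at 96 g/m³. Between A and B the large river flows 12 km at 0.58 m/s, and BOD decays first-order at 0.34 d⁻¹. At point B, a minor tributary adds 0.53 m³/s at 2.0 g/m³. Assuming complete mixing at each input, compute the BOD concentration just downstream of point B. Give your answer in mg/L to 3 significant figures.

After input A: C = (92.5·3 + 0.176·96) / 92.68 = 3.177 mg/L.
Over the 12 km reach to input B (t = 2.069e+04 s = 0.2395 d), decay gives C = 3.177·exp(−0.34·0.2395) = 2.928 mg/L.
After input B: C = (92.68·2.928 + 0.53·2) / 93.21 = 2.923 mg/L.

2.92 mg/L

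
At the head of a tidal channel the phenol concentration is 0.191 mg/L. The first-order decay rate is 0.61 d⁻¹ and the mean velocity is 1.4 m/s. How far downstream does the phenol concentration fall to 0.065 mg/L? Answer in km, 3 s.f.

From C = C₀·e^(−kt), t = ln(C₀/C)/k = ln(0.191/0.065)/0.61 = 1.078/0.61 = 1.767 d.
Distance = v·t = 1.4 m/s × 1.527e+05 s = 2.137e+05 m = 213.7 km.

214 km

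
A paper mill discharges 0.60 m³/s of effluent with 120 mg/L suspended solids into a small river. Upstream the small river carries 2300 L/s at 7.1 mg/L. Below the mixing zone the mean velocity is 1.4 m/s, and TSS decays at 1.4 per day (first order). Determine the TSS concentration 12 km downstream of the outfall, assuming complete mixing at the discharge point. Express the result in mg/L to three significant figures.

2300 L/s = 2.3 m³/s.
After complete mixing, C₀ = (0.6·120 + 2.3·7.1) / 2.9 = 30.46 mg/L.
Travel time t = 1.2e+04 m / 1.4 m/s = 8571 s = 0.09921 d.
C = 30.46·exp(−1.4·0.09921) = 30.46·0.8703 = 26.51 mg/L.

26.5 mg/L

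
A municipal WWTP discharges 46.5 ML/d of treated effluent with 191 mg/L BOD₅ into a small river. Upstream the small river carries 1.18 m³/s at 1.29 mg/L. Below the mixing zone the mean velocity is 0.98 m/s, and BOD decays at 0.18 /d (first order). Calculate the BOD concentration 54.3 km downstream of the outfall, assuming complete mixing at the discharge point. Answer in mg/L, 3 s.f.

46.5 ML/d = 0.5382 m³/s.
After complete mixing, C₀ = (0.5382·191 + 1.18·1.29) / 1.718 = 60.71 mg/L.
Travel time t = 5.43e+04 m / 0.98 m/s = 5.541e+04 s = 0.6413 d.
C = 60.71·exp(−0.18·0.6413) = 60.71·0.891 = 54.09 mg/L.

54.1 mg/L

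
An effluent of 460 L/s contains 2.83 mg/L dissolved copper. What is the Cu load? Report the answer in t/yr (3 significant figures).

460 L/s = 0.46 m³/s.
Mass flux = Q·C = 0.46 m³/s × 2.83 g/m³ = 1.302 g/s.
= 1.302 g/s × 31.56 = 41.08 t/yr.

41.1 t/yr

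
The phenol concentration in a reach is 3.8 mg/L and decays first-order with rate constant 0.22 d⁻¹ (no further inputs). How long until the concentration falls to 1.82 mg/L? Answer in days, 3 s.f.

t = ln(C₀/C)/k = ln(3.8/1.82)/0.22 = 0.7362/0.22 = 3.346 d.

3.35 d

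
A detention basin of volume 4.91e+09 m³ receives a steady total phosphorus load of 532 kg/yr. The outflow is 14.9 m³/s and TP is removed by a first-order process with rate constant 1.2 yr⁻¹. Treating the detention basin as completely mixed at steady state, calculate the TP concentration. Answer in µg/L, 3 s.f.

Outflow Q = 14.9 m³/s × 3.156e+07 s/yr = 4.702e+08 m³/yr.
Steady-state CSTR mass balance: W = Q·C + k·V·C, so C = W/(Q + kV).
Q + kV = 4.702e+08 + 1.2·4.91e+09 = 6.362e+09 m³/yr.
C = 532/6.362e+09 = 8.362e-08 kg/m³ = 8.362e-05 mg/L = 0.08362 µg/L.

0.0836 µg/L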